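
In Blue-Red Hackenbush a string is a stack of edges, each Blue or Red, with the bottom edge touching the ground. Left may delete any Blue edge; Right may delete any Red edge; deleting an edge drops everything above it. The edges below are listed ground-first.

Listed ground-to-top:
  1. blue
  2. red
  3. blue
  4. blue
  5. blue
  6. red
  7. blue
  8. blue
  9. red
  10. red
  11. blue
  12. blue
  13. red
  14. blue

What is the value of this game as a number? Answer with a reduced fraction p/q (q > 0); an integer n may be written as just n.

Prefix values for blue red blue blue blue red blue blue red red blue blue red blue via {L|R} + simplicity:
val(b) = { 0 |  } -> 1
val(br) = { 0 | 1 } -> 1/2
val(brb) = { 0; 1/2 | 1 } -> 3/4
val(brbb) = { 0; 1/2; 3/4 | 1 } -> 7/8
val(brbbb) = { 0; 1/2; 3/4; 7/8 | 1 } -> 15/16
val(brbbbr) = { 0; 1/2; 3/4; 7/8 | 15/16; 1 } -> 29/32
val(brbbbrb) = { 0; 1/2; 3/4; 7/8; 29/32 | 15/16; 1 } -> 59/64
val(brbbbrbb) = { 0; 1/2; 3/4; 7/8; 29/32; 59/64 | 15/16; 1 } -> 119/128
val(brbbbrbbr) = { 0; 1/2; 3/4; 7/8; 29/32; 59/64 | 119/128; 15/16; 1 } -> 237/256
val(brbbbrbbrr) = { 0; 1/2; 3/4; 7/8; 29/32; 59/64 | 237/256; 119/128; 15/16; 1 } -> 473/512
val(brbbbrbbrrb) = { 0; 1/2; 3/4; 7/8; 29/32; 59/64; 473/512 | 237/256; 119/128; 15/16; 1 } -> 947/1024
val(brbbbrbbrrbb) = { 0; 1/2; 3/4; 7/8; 29/32; 59/64; 473/512; 947/1024 | 237/256; 119/128; 15/16; 1 } -> 1895/2048
val(brbbbrbbrrbbr) = { 0; 1/2; 3/4; 7/8; 29/32; 59/64; 473/512; 947/1024 | 1895/2048; 237/256; 119/128; 15/16; 1 } -> 3789/4096
val(brbbbrbbrrbbrb) = { 0; 1/2; 3/4; 7/8; 29/32; 59/64; 473/512; 947/1024; 3789/4096 | 1895/2048; 237/256; 119/128; 15/16; 1 } -> 7579/8192

7579/8192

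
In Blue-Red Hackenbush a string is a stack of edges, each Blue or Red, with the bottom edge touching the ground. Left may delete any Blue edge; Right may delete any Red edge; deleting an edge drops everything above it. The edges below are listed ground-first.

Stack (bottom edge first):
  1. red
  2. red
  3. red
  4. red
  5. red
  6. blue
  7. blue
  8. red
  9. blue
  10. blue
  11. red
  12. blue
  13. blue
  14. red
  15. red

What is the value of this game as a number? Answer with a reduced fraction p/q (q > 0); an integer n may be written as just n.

edge 1 of 15 (red): {  | 0 } -> -1
edge 2 of 15 (red): {  | -1,0 } -> -2
edge 3 of 15 (red): {  | -2,-1,0 } -> -3
edge 4 of 15 (red): {  | -3,-2,-1,0 } -> -4
edge 5 of 15 (red): {  | -4,-3,-2,-1,0 } -> -5
edge 6 of 15 (blue): { -5 | -4,-3,-2,-1,0 } -> -9/2
edge 7 of 15 (blue): { -5,-9/2 | -4,-3,-2,-1,0 } -> -17/4
edge 8 of 15 (red): { -5,-9/2 | -17/4,-4,-3,-2,-1,0 } -> -35/8
edge 9 of 15 (blue): { -5,-9/2,-35/8 | -17/4,-4,-3,-2,-1,0 } -> -69/16
edge 10 of 15 (blue): { -5,-9/2,-35/8,-69/16 | -17/4,-4,-3,-2,-1,0 } -> -137/32
edge 11 of 15 (red): { -5,-9/2,-35/8,-69/16 | -137/32,-17/4,-4,-3,-2,-1,0 } -> -275/64
edge 12 of 15 (blue): { -5,-9/2,-35/8,-69/16,-275/64 | -137/32,-17/4,-4,-3,-2,-1,0 } -> -549/128
edge 13 of 15 (blue): { -5,-9/2,-35/8,-69/16,-275/64,-549/128 | -137/32,-17/4,-4,-3,-2,-1,0 } -> -1097/256
edge 14 of 15 (red): { -5,-9/2,-35/8,-69/16,-275/64,-549/128 | -1097/256,-137/32,-17/4,-4,-3,-2,-1,0 } -> -2195/512
edge 15 of 15 (red): { -5,-9/2,-35/8,-69/16,-275/64,-549/128 | -2195/512,-1097/256,-137/32,-17/4,-4,-3,-2,-1,0 } -> -4391/1024

-4391/1024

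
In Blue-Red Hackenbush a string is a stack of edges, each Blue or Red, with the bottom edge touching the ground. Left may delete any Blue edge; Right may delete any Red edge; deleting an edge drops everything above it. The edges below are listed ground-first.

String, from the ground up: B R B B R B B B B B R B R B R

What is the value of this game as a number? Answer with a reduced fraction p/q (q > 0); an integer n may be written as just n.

14293/16384

Build G(s[:k]) for k = 1..15, string s = B R B B R B B B B B R B R B R.
1 of 15 · B · max L 0 · min R +∞ gives 1
2 of 15 · BR · max L 0 · min R 1 gives 1/2
3 of 15 · BRB · max L 1/2 · min R 1 gives 3/4
4 of 15 · BRBB · max L 3/4 · min R 1 gives 7/8
5 of 15 · BRBBR · max L 3/4 · min R 7/8 gives 13/16
6 of 15 · BRBBRB · max L 13/16 · min R 7/8 gives 27/32
7 of 15 · BRBBRBB · max L 27/32 · min R 7/8 gives 55/64
8 of 15 · BRBBRBBB · max L 55/64 · min R 7/8 gives 111/128
9 of 15 · BRBBRBBBB · max L 111/128 · min R 7/8 gives 223/256
10 of 15 · BRBBRBBBBB · max L 223/256 · min R 7/8 gives 447/512
11 of 15 · BRBBRBBBBBR · max L 223/256 · min R 447/512 gives 893/1024
12 of 15 · BRBBRBBBBBRB · max L 893/1024 · min R 447/512 gives 1787/2048
13 of 15 · BRBBRBBBBBRBR · max L 893/1024 · min R 1787/2048 gives 3573/4096
14 of 15 · BRBBRBBBBBRBRB · max L 3573/4096 · min R 1787/2048 gives 7147/8192
15 of 15 · BRBBRBBBBBRBRBR · max L 3573/4096 · min R 7147/8192 gives 14293/16384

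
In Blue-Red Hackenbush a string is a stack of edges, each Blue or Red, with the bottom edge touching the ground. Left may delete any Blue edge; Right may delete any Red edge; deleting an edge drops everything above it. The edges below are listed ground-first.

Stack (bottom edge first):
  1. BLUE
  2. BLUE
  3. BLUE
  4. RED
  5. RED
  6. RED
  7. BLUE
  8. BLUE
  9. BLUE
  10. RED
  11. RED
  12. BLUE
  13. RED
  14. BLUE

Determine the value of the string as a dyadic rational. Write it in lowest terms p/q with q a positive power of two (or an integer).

1 of 14 · B · max L 0 · min R +∞ => 1
2 of 14 · BB · max L 1 · min R +∞ => 2
3 of 14 · BBB · max L 2 · min R +∞ => 3
4 of 14 · BBBR · max L 2 · min R 3 => 5/2
5 of 14 · BBBRR · max L 2 · min R 5/2 => 9/4
6 of 14 · BBBRRR · max L 2 · min R 9/4 => 17/8
7 of 14 · BBBRRRB · max L 17/8 · min R 9/4 => 35/16
8 of 14 · BBBRRRBB · max L 35/16 · min R 9/4 => 71/32
9 of 14 · BBBRRRBBB · max L 71/32 · min R 9/4 => 143/64
10 of 14 · BBBRRRBBBR · max L 71/32 · min R 143/64 => 285/128
11 of 14 · BBBRRRBBBRR · max L 71/32 · min R 285/128 => 569/256
12 of 14 · BBBRRRBBBRRB · max L 569/256 · min R 285/128 => 1139/512
13 of 14 · BBBRRRBBBRRBR · max L 569/256 · min R 1139/512 => 2277/1024
14 of 14 · BBBRRRBBBRRBRB · max L 2277/1024 · min R 1139/512 => 4555/2048

4555/2048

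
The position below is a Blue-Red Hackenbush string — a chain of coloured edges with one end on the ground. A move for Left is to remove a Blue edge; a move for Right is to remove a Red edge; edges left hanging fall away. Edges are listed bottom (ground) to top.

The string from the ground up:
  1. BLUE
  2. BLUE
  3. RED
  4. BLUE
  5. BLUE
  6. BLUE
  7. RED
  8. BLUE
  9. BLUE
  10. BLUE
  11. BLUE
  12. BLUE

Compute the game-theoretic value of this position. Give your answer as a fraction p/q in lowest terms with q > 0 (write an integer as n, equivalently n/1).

Prefix values for BLUE BLUE RED BLUE BLUE BLUE RED BLUE BLUE BLUE BLUE BLUE via {L|R} + simplicity:
v(B) = { 0 | — } so 1
v(BB) = { 0 1 | — } so 2
v(BBR) = { 0 1 | 2 } so 3/2
v(BBRB) = { 0 1 3/2 | 2 } so 7/4
v(BBRBB) = { 0 1 3/2 7/4 | 2 } so 15/8
v(BBRBBB) = { 0 1 3/2 7/4 15/8 | 2 } so 31/16
v(BBRBBBR) = { 0 1 3/2 7/4 15/8 | 31/16 2 } so 61/32
v(BBRBBBRB) = { 0 1 3/2 7/4 15/8 61/32 | 31/16 2 } so 123/64
v(BBRBBBRBB) = { 0 1 3/2 7/4 15/8 61/32 123/64 | 31/16 2 } so 247/128
v(BBRBBBRBBB) = { 0 1 3/2 7/4 15/8 61/32 123/64 247/128 | 31/16 2 } so 495/256
v(BBRBBBRBBBB) = { 0 1 3/2 7/4 15/8 61/32 123/64 247/128 495/256 | 31/16 2 } so 991/512
v(BBRBBBRBBBBB) = { 0 1 3/2 7/4 15/8 61/32 123/64 247/128 495/256 991/512 | 31/16 2 } so 1983/1024

1983/1024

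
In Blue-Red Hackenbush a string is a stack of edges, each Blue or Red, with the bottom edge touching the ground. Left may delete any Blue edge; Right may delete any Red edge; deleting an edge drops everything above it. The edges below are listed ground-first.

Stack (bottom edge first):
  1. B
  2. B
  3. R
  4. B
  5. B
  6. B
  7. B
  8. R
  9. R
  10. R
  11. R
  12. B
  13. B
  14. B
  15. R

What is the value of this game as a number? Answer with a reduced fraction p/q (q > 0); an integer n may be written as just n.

15901/8192

Recurse on prefixes of the 15-edge string B B R B B B B R R R R B B B R:
G(B) = { 0 | · } so 1
G(BB) = { 0,1 | · } so 2
G(BBR) = { 0,1 | 2 } so 3/2
G(BBRB) = { 0,1,3/2 | 2 } so 7/4
G(BBRBB) = { 0,1,3/2,7/4 | 2 } so 15/8
G(BBRBBB) = { 0,1,3/2,7/4,15/8 | 2 } so 31/16
G(BBRBBBB) = { 0,1,3/2,7/4,15/8,31/16 | 2 } so 63/32
G(BBRBBBBR) = { 0,1,3/2,7/4,15/8,31/16 | 63/32,2 } so 125/64
G(BBRBBBBRR) = { 0,1,3/2,7/4,15/8,31/16 | 125/64,63/32,2 } so 249/128
G(BBRBBBBRRR) = { 0,1,3/2,7/4,15/8,31/16 | 249/128,125/64,63/32,2 } so 497/256
G(BBRBBBBRRRR) = { 0,1,3/2,7/4,15/8,31/16 | 497/256,249/128,125/64,63/32,2 } so 993/512
G(BBRBBBBRRRRB) = { 0,1,3/2,7/4,15/8,31/16,993/512 | 497/256,249/128,125/64,63/32,2 } so 1987/1024
G(BBRBBBBRRRRBB) = { 0,1,3/2,7/4,15/8,31/16,993/512,1987/1024 | 497/256,249/128,125/64,63/32,2 } so 3975/2048
G(BBRBBBBRRRRBBB) = { 0,1,3/2,7/4,15/8,31/16,993/512,1987/1024,3975/2048 | 497/256,249/128,125/64,63/32,2 } so 7951/4096
G(BBRBBBBRRRRBBBR) = { 0,1,3/2,7/4,15/8,31/16,993/512,1987/1024,3975/2048 | 7951/4096,497/256,249/128,125/64,63/32,2 } so 15901/8192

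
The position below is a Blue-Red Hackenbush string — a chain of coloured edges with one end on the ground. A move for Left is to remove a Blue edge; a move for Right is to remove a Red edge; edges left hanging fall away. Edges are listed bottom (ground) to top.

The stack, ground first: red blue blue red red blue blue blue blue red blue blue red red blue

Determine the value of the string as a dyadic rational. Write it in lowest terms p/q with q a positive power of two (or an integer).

-6221/16384

G_1 [r]  L=[]  R=[0]  gives -1
G_2 [rb]  L=[-1]  R=[0]  gives -1/2
G_3 [rbb]  L=[-1 -1/2]  R=[0]  gives -1/4
G_4 [rbbr]  L=[-1 -1/2]  R=[-1/4 0]  gives -3/8
G_5 [rbbrr]  L=[-1 -1/2]  R=[-3/8 -1/4 0]  gives -7/16
G_6 [rbbrrb]  L=[-1 -1/2 -7/16]  R=[-3/8 -1/4 0]  gives -13/32
G_7 [rbbrrbb]  L=[-1 -1/2 -7/16 -13/32]  R=[-3/8 -1/4 0]  gives -25/64
G_8 [rbbrrbbb]  L=[-1 -1/2 -7/16 -13/32 -25/64]  R=[-3/8 -1/4 0]  gives -49/128
G_9 [rbbrrbbbb]  L=[-1 -1/2 -7/16 -13/32 -25/64 -49/128]  R=[-3/8 -1/4 0]  gives -97/256
G_10 [rbbrrbbbbr]  L=[-1 -1/2 -7/16 -13/32 -25/64 -49/128]  R=[-97/256 -3/8 -1/4 0]  gives -195/512
G_11 [rbbrrbbbbrb]  L=[-1 -1/2 -7/16 -13/32 -25/64 -49/128 -195/512]  R=[-97/256 -3/8 -1/4 0]  gives -389/1024
G_12 [rbbrrbbbbrbb]  L=[-1 -1/2 -7/16 -13/32 -25/64 -49/128 -195/512 -389/1024]  R=[-97/256 -3/8 -1/4 0]  gives -777/2048
G_13 [rbbrrbbbbrbbr]  L=[-1 -1/2 -7/16 -13/32 -25/64 -49/128 -195/512 -389/1024]  R=[-777/2048 -97/256 -3/8 -1/4 0]  gives -1555/4096
G_14 [rbbrrbbbbrbbrr]  L=[-1 -1/2 -7/16 -13/32 -25/64 -49/128 -195/512 -389/1024]  R=[-1555/4096 -777/2048 -97/256 -3/8 -1/4 0]  gives -3111/8192
G_15 [rbbrrbbbbrbbrrb]  L=[-1 -1/2 -7/16 -13/32 -25/64 -49/128 -195/512 -389/1024 -3111/8192]  R=[-1555/4096 -777/2048 -97/256 -3/8 -1/4 0]  gives -6221/16384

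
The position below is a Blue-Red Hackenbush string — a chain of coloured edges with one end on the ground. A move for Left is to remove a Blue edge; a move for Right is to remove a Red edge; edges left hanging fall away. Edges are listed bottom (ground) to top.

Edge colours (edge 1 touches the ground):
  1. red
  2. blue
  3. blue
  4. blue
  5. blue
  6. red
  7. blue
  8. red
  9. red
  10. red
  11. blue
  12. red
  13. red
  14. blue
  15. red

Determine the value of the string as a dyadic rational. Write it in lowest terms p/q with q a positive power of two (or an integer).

1 of 15 · r · max L −∞ · min R 0 so -1
2 of 15 · rb · max L -1 · min R 0 so -1/2
3 of 15 · rbb · max L -1/2 · min R 0 so -1/4
4 of 15 · rbbb · max L -1/4 · min R 0 so -1/8
5 of 15 · rbbbb · max L -1/8 · min R 0 so -1/16
6 of 15 · rbbbbr · max L -1/8 · min R -1/16 so -3/32
7 of 15 · rbbbbrb · max L -3/32 · min R -1/16 so -5/64
8 of 15 · rbbbbrbr · max L -3/32 · min R -5/64 so -11/128
9 of 15 · rbbbbrbrr · max L -3/32 · min R -11/128 so -23/256
10 of 15 · rbbbbrbrrr · max L -3/32 · min R -23/256 so -47/512
11 of 15 · rbbbbrbrrrb · max L -47/512 · min R -23/256 so -93/1024
12 of 15 · rbbbbrbrrrbr · max L -47/512 · min R -93/1024 so -187/2048
13 of 15 · rbbbbrbrrrbrr · max L -47/512 · min R -187/2048 so -375/4096
14 of 15 · rbbbbrbrrrbrrb · max L -375/4096 · min R -187/2048 so -749/8192
15 of 15 · rbbbbrbrrrbrrbr · max L -375/4096 · min R -749/8192 so -1499/16384

-1499/16384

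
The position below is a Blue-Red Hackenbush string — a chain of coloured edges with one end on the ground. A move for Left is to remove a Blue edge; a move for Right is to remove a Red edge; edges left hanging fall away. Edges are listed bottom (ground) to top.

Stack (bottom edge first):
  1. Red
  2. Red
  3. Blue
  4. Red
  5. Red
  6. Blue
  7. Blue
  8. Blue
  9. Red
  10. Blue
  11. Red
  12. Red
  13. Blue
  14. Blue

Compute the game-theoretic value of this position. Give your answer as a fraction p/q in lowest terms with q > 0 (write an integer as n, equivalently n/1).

-7257/4096

1 of 14 · R · max L −∞ · min R 0 — -1
2 of 14 · RR · max L −∞ · min R -1 — -2
3 of 14 · RRB · max L -2 · min R -1 — -3/2
4 of 14 · RRBR · max L -2 · min R -3/2 — -7/4
5 of 14 · RRBRR · max L -2 · min R -7/4 — -15/8
6 of 14 · RRBRRB · max L -15/8 · min R -7/4 — -29/16
7 of 14 · RRBRRBB · max L -29/16 · min R -7/4 — -57/32
8 of 14 · RRBRRBBB · max L -57/32 · min R -7/4 — -113/64
9 of 14 · RRBRRBBBR · max L -57/32 · min R -113/64 — -227/128
10 of 14 · RRBRRBBBRB · max L -227/128 · min R -113/64 — -453/256
11 of 14 · RRBRRBBBRBR · max L -227/128 · min R -453/256 — -907/512
12 of 14 · RRBRRBBBRBRR · max L -227/128 · min R -907/512 — -1815/1024
13 of 14 · RRBRRBBBRBRRB · max L -1815/1024 · min R -907/512 — -3629/2048
14 of 14 · RRBRRBBBRBRRBB · max L -3629/2048 · min R -907/512 — -7257/4096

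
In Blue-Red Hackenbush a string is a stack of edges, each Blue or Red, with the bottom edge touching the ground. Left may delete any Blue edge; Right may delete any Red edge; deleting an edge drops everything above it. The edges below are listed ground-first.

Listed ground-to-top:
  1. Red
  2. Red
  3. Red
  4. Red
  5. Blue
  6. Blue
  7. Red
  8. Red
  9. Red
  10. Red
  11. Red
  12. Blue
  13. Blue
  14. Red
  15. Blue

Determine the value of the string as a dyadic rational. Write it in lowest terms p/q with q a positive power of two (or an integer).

-7141/2048

R: Left { (no moves) }, Right { 0 } ⇒ simplest -1
RR: Left { (no moves) }, Right { -1,0 } ⇒ simplest -2
RRR: Left { (no moves) }, Right { -2,-1,0 } ⇒ simplest -3
RRRR: Left { (no moves) }, Right { -3,-2,-1,0 } ⇒ simplest -4
RRRRB: Left { -4 }, Right { -3,-2,-1,0 } ⇒ simplest -7/2
RRRRBB: Left { -4,-7/2 }, Right { -3,-2,-1,0 } ⇒ simplest -13/4
RRRRBBR: Left { -4,-7/2 }, Right { -13/4,-3,-2,-1,0 } ⇒ simplest -27/8
RRRRBBRR: Left { -4,-7/2 }, Right { -27/8,-13/4,-3,-2,-1,0 } ⇒ simplest -55/16
RRRRBBRRR: Left { -4,-7/2 }, Right { -55/16,-27/8,-13/4,-3,-2,-1,0 } ⇒ simplest -111/32
RRRRBBRRRR: Left { -4,-7/2 }, Right { -111/32,-55/16,-27/8,-13/4,-3,-2,-1,0 } ⇒ simplest -223/64
RRRRBBRRRRR: Left { -4,-7/2 }, Right { -223/64,-111/32,-55/16,-27/8,-13/4,-3,-2,-1,0 } ⇒ simplest -447/128
RRRRBBRRRRRB: Left { -4,-7/2,-447/128 }, Right { -223/64,-111/32,-55/16,-27/8,-13/4,-3,-2,-1,0 } ⇒ simplest -893/256
RRRRBBRRRRRBB: Left { -4,-7/2,-447/128,-893/256 }, Right { -223/64,-111/32,-55/16,-27/8,-13/4,-3,-2,-1,0 } ⇒ simplest -1785/512
RRRRBBRRRRRBBR: Left { -4,-7/2,-447/128,-893/256 }, Right { -1785/512,-223/64,-111/32,-55/16,-27/8,-13/4,-3,-2,-1,0 } ⇒ simplest -3571/1024
RRRRBBRRRRRBBRB: Left { -4,-7/2,-447/128,-893/256,-3571/1024 }, Right { -1785/512,-223/64,-111/32,-55/16,-27/8,-13/4,-3,-2,-1,0 } ⇒ simplest -7141/2048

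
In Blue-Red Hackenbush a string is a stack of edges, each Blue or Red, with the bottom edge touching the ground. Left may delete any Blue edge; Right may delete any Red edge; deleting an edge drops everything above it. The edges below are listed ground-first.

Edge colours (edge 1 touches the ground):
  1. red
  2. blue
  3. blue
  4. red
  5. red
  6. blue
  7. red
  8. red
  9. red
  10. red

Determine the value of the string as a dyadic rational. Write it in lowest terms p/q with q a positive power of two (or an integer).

step 1: add red to get r; options L={ none } R={ 0 } => -1
step 2: add blue to get rb; options L={ -1 } R={ 0 } => -1/2
step 3: add blue to get rbb; options L={ -1; -1/2 } R={ 0 } => -1/4
step 4: add red to get rbbr; options L={ -1; -1/2 } R={ -1/4; 0 } => -3/8
step 5: add red to get rbbrr; options L={ -1; -1/2 } R={ -3/8; -1/4; 0 } => -7/16
step 6: add blue to get rbbrrb; options L={ -1; -1/2; -7/16 } R={ -3/8; -1/4; 0 } => -13/32
step 7: add red to get rbbrrbr; options L={ -1; -1/2; -7/16 } R={ -13/32; -3/8; -1/4; 0 } => -27/64
step 8: add red to get rbbrrbrr; options L={ -1; -1/2; -7/16 } R={ -27/64; -13/32; -3/8; -1/4; 0 } => -55/128
step 9: add red to get rbbrrbrrr; options L={ -1; -1/2; -7/16 } R={ -55/128; -27/64; -13/32; -3/8; -1/4; 0 } => -111/256
step 10: add red to get rbbrrbrrrr; options L={ -1; -1/2; -7/16 } R={ -111/256; -55/128; -27/64; -13/32; -3/8; -1/4; 0 } => -223/512

-223/512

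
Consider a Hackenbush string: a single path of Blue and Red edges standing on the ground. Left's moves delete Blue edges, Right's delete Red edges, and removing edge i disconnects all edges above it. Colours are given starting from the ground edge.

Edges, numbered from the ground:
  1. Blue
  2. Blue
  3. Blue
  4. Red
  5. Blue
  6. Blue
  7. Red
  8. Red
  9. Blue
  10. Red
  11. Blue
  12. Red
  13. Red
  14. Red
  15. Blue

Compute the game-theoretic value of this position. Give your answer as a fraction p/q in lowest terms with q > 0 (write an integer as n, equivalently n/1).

11427/4096

Recurse on prefixes of the 15-edge string Blue Blue Blue Red Blue Blue Red Red Blue Red Blue Red Red Red Blue:
1 of 15 · B · max L 0 · min R +∞ => 1
2 of 15 · BB · max L 1 · min R +∞ => 2
3 of 15 · BBB · max L 2 · min R +∞ => 3
4 of 15 · BBBR · max L 2 · min R 3 => 5/2
5 of 15 · BBBRB · max L 5/2 · min R 3 => 11/4
6 of 15 · BBBRBB · max L 11/4 · min R 3 => 23/8
7 of 15 · BBBRBBR · max L 11/4 · min R 23/8 => 45/16
8 of 15 · BBBRBBRR · max L 11/4 · min R 45/16 => 89/32
9 of 15 · BBBRBBRRB · max L 89/32 · min R 45/16 => 179/64
10 of 15 · BBBRBBRRBR · max L 89/32 · min R 179/64 => 357/128
11 of 15 · BBBRBBRRBRB · max L 357/128 · min R 179/64 => 715/256
12 of 15 · BBBRBBRRBRBR · max L 357/128 · min R 715/256 => 1429/512
13 of 15 · BBBRBBRRBRBRR · max L 357/128 · min R 1429/512 => 2857/1024
14 of 15 · BBBRBBRRBRBRRR · max L 357/128 · min R 2857/1024 => 5713/2048
15 of 15 · BBBRBBRRBRBRRRB · max L 5713/2048 · min R 2857/1024 => 11427/4096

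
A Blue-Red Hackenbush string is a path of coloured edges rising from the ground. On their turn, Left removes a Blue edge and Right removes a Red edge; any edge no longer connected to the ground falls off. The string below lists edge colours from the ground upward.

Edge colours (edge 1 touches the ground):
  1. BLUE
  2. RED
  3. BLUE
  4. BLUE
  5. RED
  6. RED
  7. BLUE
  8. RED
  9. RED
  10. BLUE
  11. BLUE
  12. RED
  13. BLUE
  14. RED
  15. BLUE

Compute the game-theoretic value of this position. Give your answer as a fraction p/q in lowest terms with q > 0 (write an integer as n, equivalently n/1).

12907/16384

Build G(s[:k]) for k = 1..15, string s = BLUE RED BLUE BLUE RED RED BLUE RED RED BLUE BLUE RED BLUE RED BLUE.
G(B) = { 0 | (no moves) } — 1
G(BR) = { 0 | 1 } — 1/2
G(BRB) = { 0,1/2 | 1 } — 3/4
G(BRBB) = { 0,1/2,3/4 | 1 } — 7/8
G(BRBBR) = { 0,1/2,3/4 | 7/8,1 } — 13/16
G(BRBBRR) = { 0,1/2,3/4 | 13/16,7/8,1 } — 25/32
G(BRBBRRB) = { 0,1/2,3/4,25/32 | 13/16,7/8,1 } — 51/64
G(BRBBRRBR) = { 0,1/2,3/4,25/32 | 51/64,13/16,7/8,1 } — 101/128
G(BRBBRRBRR) = { 0,1/2,3/4,25/32 | 101/128,51/64,13/16,7/8,1 } — 201/256
G(BRBBRRBRRB) = { 0,1/2,3/4,25/32,201/256 | 101/128,51/64,13/16,7/8,1 } — 403/512
G(BRBBRRBRRBB) = { 0,1/2,3/4,25/32,201/256,403/512 | 101/128,51/64,13/16,7/8,1 } — 807/1024
G(BRBBRRBRRBBR) = { 0,1/2,3/4,25/32,201/256,403/512 | 807/1024,101/128,51/64,13/16,7/8,1 } — 1613/2048
G(BRBBRRBRRBBRB) = { 0,1/2,3/4,25/32,201/256,403/512,1613/2048 | 807/1024,101/128,51/64,13/16,7/8,1 } — 3227/4096
G(BRBBRRBRRBBRBR) = { 0,1/2,3/4,25/32,201/256,403/512,1613/2048 | 3227/4096,807/1024,101/128,51/64,13/16,7/8,1 } — 6453/8192
G(BRBBRRBRRBBRBRB) = { 0,1/2,3/4,25/32,201/256,403/512,1613/2048,6453/8192 | 3227/4096,807/1024,101/128,51/64,13/16,7/8,1 } — 12907/16384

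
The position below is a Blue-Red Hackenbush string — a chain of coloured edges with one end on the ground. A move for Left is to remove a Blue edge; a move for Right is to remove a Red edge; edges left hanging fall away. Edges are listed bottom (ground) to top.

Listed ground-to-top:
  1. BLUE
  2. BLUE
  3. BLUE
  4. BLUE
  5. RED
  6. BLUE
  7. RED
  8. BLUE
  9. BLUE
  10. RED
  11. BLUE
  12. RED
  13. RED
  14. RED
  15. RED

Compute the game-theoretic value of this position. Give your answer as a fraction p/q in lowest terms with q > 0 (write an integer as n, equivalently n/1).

7585/2048

Recurse on prefixes of the 15-edge string BLUE BLUE BLUE BLUE RED BLUE RED BLUE BLUE RED BLUE RED RED RED RED:
1 of 15 · B · max L 0 · min R +∞ gives 1
2 of 15 · BB · max L 1 · min R +∞ gives 2
3 of 15 · BBB · max L 2 · min R +∞ gives 3
4 of 15 · BBBB · max L 3 · min R +∞ gives 4
5 of 15 · BBBBR · max L 3 · min R 4 gives 7/2
6 of 15 · BBBBRB · max L 7/2 · min R 4 gives 15/4
7 of 15 · BBBBRBR · max L 7/2 · min R 15/4 gives 29/8
8 of 15 · BBBBRBRB · max L 29/8 · min R 15/4 gives 59/16
9 of 15 · BBBBRBRBB · max L 59/16 · min R 15/4 gives 119/32
10 of 15 · BBBBRBRBBR · max L 59/16 · min R 119/32 gives 237/64
11 of 15 · BBBBRBRBBRB · max L 237/64 · min R 119/32 gives 475/128
12 of 15 · BBBBRBRBBRBR · max L 237/64 · min R 475/128 gives 949/256
13 of 15 · BBBBRBRBBRBRR · max L 237/64 · min R 949/256 gives 1897/512
14 of 15 · BBBBRBRBBRBRRR · max L 237/64 · min R 1897/512 gives 3793/1024
15 of 15 · BBBBRBRBBRBRRRR · max L 237/64 · min R 3793/1024 gives 7585/2048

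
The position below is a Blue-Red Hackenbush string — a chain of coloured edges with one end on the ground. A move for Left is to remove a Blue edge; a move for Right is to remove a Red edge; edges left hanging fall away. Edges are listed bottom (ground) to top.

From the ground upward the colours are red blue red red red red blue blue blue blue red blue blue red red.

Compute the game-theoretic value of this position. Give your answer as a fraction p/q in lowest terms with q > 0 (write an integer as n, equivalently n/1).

Recurse on prefixes of the 15-edge string red blue red red red red blue blue blue blue red blue blue red red:
G(r) = {  | 0 } — -1
G(rb) = { -1 | 0 } — -1/2
G(rbr) = { -1 | -1/2 0 } — -3/4
G(rbrr) = { -1 | -3/4 -1/2 0 } — -7/8
G(rbrrr) = { -1 | -7/8 -3/4 -1/2 0 } — -15/16
G(rbrrrr) = { -1 | -15/16 -7/8 -3/4 -1/2 0 } — -31/32
G(rbrrrrb) = { -1 -31/32 | -15/16 -7/8 -3/4 -1/2 0 } — -61/64
G(rbrrrrbb) = { -1 -31/32 -61/64 | -15/16 -7/8 -3/4 -1/2 0 } — -121/128
G(rbrrrrbbb) = { -1 -31/32 -61/64 -121/128 | -15/16 -7/8 -3/4 -1/2 0 } — -241/256
G(rbrrrrbbbb) = { -1 -31/32 -61/64 -121/128 -241/256 | -15/16 -7/8 -3/4 -1/2 0 } — -481/512
G(rbrrrrbbbbr) = { -1 -31/32 -61/64 -121/128 -241/256 | -481/512 -15/16 -7/8 -3/4 -1/2 0 } — -963/1024
G(rbrrrrbbbbrb) = { -1 -31/32 -61/64 -121/128 -241/256 -963/1024 | -481/512 -15/16 -7/8 -3/4 -1/2 0 } — -1925/2048
G(rbrrrrbbbbrbb) = { -1 -31/32 -61/64 -121/128 -241/256 -963/1024 -1925/2048 | -481/512 -15/16 -7/8 -3/4 -1/2 0 } — -3849/4096
G(rbrrrrbbbbrbbr) = { -1 -31/32 -61/64 -121/128 -241/256 -963/1024 -1925/2048 | -3849/4096 -481/512 -15/16 -7/8 -3/4 -1/2 0 } — -7699/8192
G(rbrrrrbbbbrbbrr) = { -1 -31/32 -61/64 -121/128 -241/256 -963/1024 -1925/2048 | -7699/8192 -3849/4096 -481/512 -15/16 -7/8 -3/4 -1/2 0 } — -15399/16384

-15399/16384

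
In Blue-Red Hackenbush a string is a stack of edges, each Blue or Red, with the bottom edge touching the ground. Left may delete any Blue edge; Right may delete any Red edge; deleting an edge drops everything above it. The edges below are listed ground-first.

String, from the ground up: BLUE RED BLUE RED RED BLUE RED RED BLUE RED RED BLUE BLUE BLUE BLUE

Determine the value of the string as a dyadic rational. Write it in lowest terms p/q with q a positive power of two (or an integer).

Build v(s[:k]) for k = 1..15, string s = BLUE RED BLUE RED RED BLUE RED RED BLUE RED RED BLUE BLUE BLUE BLUE.
v_1 [B]  L=[0]  R=[∅]  so 1
v_2 [BR]  L=[0]  R=[1]  so 1/2
v_3 [BRB]  L=[0,1/2]  R=[1]  so 3/4
v_4 [BRBR]  L=[0,1/2]  R=[3/4,1]  so 5/8
v_5 [BRBRR]  L=[0,1/2]  R=[5/8,3/4,1]  so 9/16
v_6 [BRBRRB]  L=[0,1/2,9/16]  R=[5/8,3/4,1]  so 19/32
v_7 [BRBRRBR]  L=[0,1/2,9/16]  R=[19/32,5/8,3/4,1]  so 37/64
v_8 [BRBRRBRR]  L=[0,1/2,9/16]  R=[37/64,19/32,5/8,3/4,1]  so 73/128
v_9 [BRBRRBRRB]  L=[0,1/2,9/16,73/128]  R=[37/64,19/32,5/8,3/4,1]  so 147/256
v_10 [BRBRRBRRBR]  L=[0,1/2,9/16,73/128]  R=[147/256,37/64,19/32,5/8,3/4,1]  so 293/512
v_11 [BRBRRBRRBRR]  L=[0,1/2,9/16,73/128]  R=[293/512,147/256,37/64,19/32,5/8,3/4,1]  so 585/1024
v_12 [BRBRRBRRBRRB]  L=[0,1/2,9/16,73/128,585/1024]  R=[293/512,147/256,37/64,19/32,5/8,3/4,1]  so 1171/2048
v_13 [BRBRRBRRBRRBB]  L=[0,1/2,9/16,73/128,585/1024,1171/2048]  R=[293/512,147/256,37/64,19/32,5/8,3/4,1]  so 2343/4096
v_14 [BRBRRBRRBRRBBB]  L=[0,1/2,9/16,73/128,585/1024,1171/2048,2343/4096]  R=[293/512,147/256,37/64,19/32,5/8,3/4,1]  so 4687/8192
v_15 [BRBRRBRRBRRBBBB]  L=[0,1/2,9/16,73/128,585/1024,1171/2048,2343/4096,4687/8192]  R=[293/512,147/256,37/64,19/32,5/8,3/4,1]  so 9375/16384

9375/16384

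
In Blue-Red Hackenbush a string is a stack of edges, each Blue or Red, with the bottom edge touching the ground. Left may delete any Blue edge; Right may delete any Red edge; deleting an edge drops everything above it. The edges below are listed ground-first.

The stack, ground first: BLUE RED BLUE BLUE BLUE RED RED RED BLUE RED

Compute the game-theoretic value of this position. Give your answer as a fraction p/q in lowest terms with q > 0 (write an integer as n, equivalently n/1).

453/512

Prefix values for BLUE RED BLUE BLUE BLUE RED RED RED BLUE RED via {L|R} + simplicity:
v_1 [B]  L=[0]  R=[none]  — 1
v_2 [BR]  L=[0]  R=[1]  — 1/2
v_3 [BRB]  L=[0,1/2]  R=[1]  — 3/4
v_4 [BRBB]  L=[0,1/2,3/4]  R=[1]  — 7/8
v_5 [BRBBB]  L=[0,1/2,3/4,7/8]  R=[1]  — 15/16
v_6 [BRBBBR]  L=[0,1/2,3/4,7/8]  R=[15/16,1]  — 29/32
v_7 [BRBBBRR]  L=[0,1/2,3/4,7/8]  R=[29/32,15/16,1]  — 57/64
v_8 [BRBBBRRR]  L=[0,1/2,3/4,7/8]  R=[57/64,29/32,15/16,1]  — 113/128
v_9 [BRBBBRRRB]  L=[0,1/2,3/4,7/8,113/128]  R=[57/64,29/32,15/16,1]  — 227/256
v_10 [BRBBBRRRBR]  L=[0,1/2,3/4,7/8,113/128]  R=[227/256,57/64,29/32,15/16,1]  — 453/512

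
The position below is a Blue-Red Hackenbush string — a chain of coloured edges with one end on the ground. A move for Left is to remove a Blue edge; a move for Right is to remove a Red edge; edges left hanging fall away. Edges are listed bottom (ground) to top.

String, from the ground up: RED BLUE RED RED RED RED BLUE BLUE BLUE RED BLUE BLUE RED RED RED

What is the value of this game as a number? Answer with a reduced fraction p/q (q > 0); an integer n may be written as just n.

Build G(s[:k]) for k = 1..15, string s = RED BLUE RED RED RED RED BLUE BLUE BLUE RED BLUE BLUE RED RED RED.
G_1 [R]  L=[(no moves)]  R=[0]  so -1
G_2 [RB]  L=[-1]  R=[0]  so -1/2
G_3 [RBR]  L=[-1]  R=[-1/2 0]  so -3/4
G_4 [RBRR]  L=[-1]  R=[-3/4 -1/2 0]  so -7/8
G_5 [RBRRR]  L=[-1]  R=[-7/8 -3/4 -1/2 0]  so -15/16
G_6 [RBRRRR]  L=[-1]  R=[-15/16 -7/8 -3/4 -1/2 0]  so -31/32
G_7 [RBRRRRB]  L=[-1 -31/32]  R=[-15/16 -7/8 -3/4 -1/2 0]  so -61/64
G_8 [RBRRRRBB]  L=[-1 -31/32 -61/64]  R=[-15/16 -7/8 -3/4 -1/2 0]  so -121/128
G_9 [RBRRRRBBB]  L=[-1 -31/32 -61/64 -121/128]  R=[-15/16 -7/8 -3/4 -1/2 0]  so -241/256
G_10 [RBRRRRBBBR]  L=[-1 -31/32 -61/64 -121/128]  R=[-241/256 -15/16 -7/8 -3/4 -1/2 0]  so -483/512
G_11 [RBRRRRBBBRB]  L=[-1 -31/32 -61/64 -121/128 -483/512]  R=[-241/256 -15/16 -7/8 -3/4 -1/2 0]  so -965/1024
G_12 [RBRRRRBBBRBB]  L=[-1 -31/32 -61/64 -121/128 -483/512 -965/1024]  R=[-241/256 -15/16 -7/8 -3/4 -1/2 0]  so -1929/2048
G_13 [RBRRRRBBBRBBR]  L=[-1 -31/32 -61/64 -121/128 -483/512 -965/1024]  R=[-1929/2048 -241/256 -15/16 -7/8 -3/4 -1/2 0]  so -3859/4096
G_14 [RBRRRRBBBRBBRR]  L=[-1 -31/32 -61/64 -121/128 -483/512 -965/1024]  R=[-3859/4096 -1929/2048 -241/256 -15/16 -7/8 -3/4 -1/2 0]  so -7719/8192
G_15 [RBRRRRBBBRBBRRR]  L=[-1 -31/32 -61/64 -121/128 -483/512 -965/1024]  R=[-7719/8192 -3859/4096 -1929/2048 -241/256 -15/16 -7/8 -3/4 -1/2 0]  so -15439/16384

-15439/16384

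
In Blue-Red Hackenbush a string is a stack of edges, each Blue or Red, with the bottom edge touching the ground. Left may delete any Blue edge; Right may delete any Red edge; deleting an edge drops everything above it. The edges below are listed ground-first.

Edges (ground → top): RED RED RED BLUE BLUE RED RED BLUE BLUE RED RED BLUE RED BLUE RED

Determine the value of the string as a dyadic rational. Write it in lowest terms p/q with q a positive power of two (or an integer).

-9835/4096

edge 1 of 15 (RED): {  | 0 } gives -1
edge 2 of 15 (RED): {  | -1 0 } gives -2
edge 3 of 15 (RED): {  | -2 -1 0 } gives -3
edge 4 of 15 (BLUE): { -3 | -2 -1 0 } gives -5/2
edge 5 of 15 (BLUE): { -3 -5/2 | -2 -1 0 } gives -9/4
edge 6 of 15 (RED): { -3 -5/2 | -9/4 -2 -1 0 } gives -19/8
edge 7 of 15 (RED): { -3 -5/2 | -19/8 -9/4 -2 -1 0 } gives -39/16
edge 8 of 15 (BLUE): { -3 -5/2 -39/16 | -19/8 -9/4 -2 -1 0 } gives -77/32
edge 9 of 15 (BLUE): { -3 -5/2 -39/16 -77/32 | -19/8 -9/4 -2 -1 0 } gives -153/64
edge 10 of 15 (RED): { -3 -5/2 -39/16 -77/32 | -153/64 -19/8 -9/4 -2 -1 0 } gives -307/128
edge 11 of 15 (RED): { -3 -5/2 -39/16 -77/32 | -307/128 -153/64 -19/8 -9/4 -2 -1 0 } gives -615/256
edge 12 of 15 (BLUE): { -3 -5/2 -39/16 -77/32 -615/256 | -307/128 -153/64 -19/8 -9/4 -2 -1 0 } gives -1229/512
edge 13 of 15 (RED): { -3 -5/2 -39/16 -77/32 -615/256 | -1229/512 -307/128 -153/64 -19/8 -9/4 -2 -1 0 } gives -2459/1024
edge 14 of 15 (BLUE): { -3 -5/2 -39/16 -77/32 -615/256 -2459/1024 | -1229/512 -307/128 -153/64 -19/8 -9/4 -2 -1 0 } gives -4917/2048
edge 15 of 15 (RED): { -3 -5/2 -39/16 -77/32 -615/256 -2459/1024 | -4917/2048 -1229/512 -307/128 -153/64 -19/8 -9/4 -2 -1 0 } gives -9835/4096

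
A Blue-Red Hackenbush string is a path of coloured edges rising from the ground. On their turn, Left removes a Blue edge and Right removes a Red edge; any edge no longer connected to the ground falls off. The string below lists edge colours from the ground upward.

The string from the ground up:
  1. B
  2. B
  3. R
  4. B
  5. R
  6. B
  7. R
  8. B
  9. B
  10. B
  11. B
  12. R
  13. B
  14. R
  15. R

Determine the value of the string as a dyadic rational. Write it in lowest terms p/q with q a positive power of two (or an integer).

13801/8192

v_1 [B]  L=[0]  R=[]  = 1
v_2 [BB]  L=[0 1]  R=[]  = 2
v_3 [BBR]  L=[0 1]  R=[2]  = 3/2
v_4 [BBRB]  L=[0 1 3/2]  R=[2]  = 7/4
v_5 [BBRBR]  L=[0 1 3/2]  R=[7/4 2]  = 13/8
v_6 [BBRBRB]  L=[0 1 3/2 13/8]  R=[7/4 2]  = 27/16
v_7 [BBRBRBR]  L=[0 1 3/2 13/8]  R=[27/16 7/4 2]  = 53/32
v_8 [BBRBRBRB]  L=[0 1 3/2 13/8 53/32]  R=[27/16 7/4 2]  = 107/64
v_9 [BBRBRBRBB]  L=[0 1 3/2 13/8 53/32 107/64]  R=[27/16 7/4 2]  = 215/128
v_10 [BBRBRBRBBB]  L=[0 1 3/2 13/8 53/32 107/64 215/128]  R=[27/16 7/4 2]  = 431/256
v_11 [BBRBRBRBBBB]  L=[0 1 3/2 13/8 53/32 107/64 215/128 431/256]  R=[27/16 7/4 2]  = 863/512
v_12 [BBRBRBRBBBBR]  L=[0 1 3/2 13/8 53/32 107/64 215/128 431/256]  R=[863/512 27/16 7/4 2]  = 1725/1024
v_13 [BBRBRBRBBBBRB]  L=[0 1 3/2 13/8 53/32 107/64 215/128 431/256 1725/1024]  R=[863/512 27/16 7/4 2]  = 3451/2048
v_14 [BBRBRBRBBBBRBR]  L=[0 1 3/2 13/8 53/32 107/64 215/128 431/256 1725/1024]  R=[3451/2048 863/512 27/16 7/4 2]  = 6901/4096
v_15 [BBRBRBRBBBBRBRR]  L=[0 1 3/2 13/8 53/32 107/64 215/128 431/256 1725/1024]  R=[6901/4096 3451/2048 863/512 27/16 7/4 2]  = 13801/8192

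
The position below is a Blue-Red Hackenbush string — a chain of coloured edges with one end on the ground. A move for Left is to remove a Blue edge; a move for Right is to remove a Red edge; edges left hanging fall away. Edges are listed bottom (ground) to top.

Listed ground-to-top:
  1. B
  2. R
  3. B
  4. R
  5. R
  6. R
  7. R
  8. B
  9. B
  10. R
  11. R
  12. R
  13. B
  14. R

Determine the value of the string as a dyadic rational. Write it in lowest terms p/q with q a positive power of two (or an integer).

G_1 [B]  L=[0]  R=[]  ⇒ 1
G_2 [BR]  L=[0]  R=[1]  ⇒ 1/2
G_3 [BRB]  L=[0; 1/2]  R=[1]  ⇒ 3/4
G_4 [BRBR]  L=[0; 1/2]  R=[3/4; 1]  ⇒ 5/8
G_5 [BRBRR]  L=[0; 1/2]  R=[5/8; 3/4; 1]  ⇒ 9/16
G_6 [BRBRRR]  L=[0; 1/2]  R=[9/16; 5/8; 3/4; 1]  ⇒ 17/32
G_7 [BRBRRRR]  L=[0; 1/2]  R=[17/32; 9/16; 5/8; 3/4; 1]  ⇒ 33/64
G_8 [BRBRRRRB]  L=[0; 1/2; 33/64]  R=[17/32; 9/16; 5/8; 3/4; 1]  ⇒ 67/128
G_9 [BRBRRRRBB]  L=[0; 1/2; 33/64; 67/128]  R=[17/32; 9/16; 5/8; 3/4; 1]  ⇒ 135/256
G_10 [BRBRRRRBBR]  L=[0; 1/2; 33/64; 67/128]  R=[135/256; 17/32; 9/16; 5/8; 3/4; 1]  ⇒ 269/512
G_11 [BRBRRRRBBRR]  L=[0; 1/2; 33/64; 67/128]  R=[269/512; 135/256; 17/32; 9/16; 5/8; 3/4; 1]  ⇒ 537/1024
G_12 [BRBRRRRBBRRR]  L=[0; 1/2; 33/64; 67/128]  R=[537/1024; 269/512; 135/256; 17/32; 9/16; 5/8; 3/4; 1]  ⇒ 1073/2048
G_13 [BRBRRRRBBRRRB]  L=[0; 1/2; 33/64; 67/128; 1073/2048]  R=[537/1024; 269/512; 135/256; 17/32; 9/16; 5/8; 3/4; 1]  ⇒ 2147/4096
G_14 [BRBRRRRBBRRRBR]  L=[0; 1/2; 33/64; 67/128; 1073/2048]  R=[2147/4096; 537/1024; 269/512; 135/256; 17/32; 9/16; 5/8; 3/4; 1]  ⇒ 4293/8192

4293/8192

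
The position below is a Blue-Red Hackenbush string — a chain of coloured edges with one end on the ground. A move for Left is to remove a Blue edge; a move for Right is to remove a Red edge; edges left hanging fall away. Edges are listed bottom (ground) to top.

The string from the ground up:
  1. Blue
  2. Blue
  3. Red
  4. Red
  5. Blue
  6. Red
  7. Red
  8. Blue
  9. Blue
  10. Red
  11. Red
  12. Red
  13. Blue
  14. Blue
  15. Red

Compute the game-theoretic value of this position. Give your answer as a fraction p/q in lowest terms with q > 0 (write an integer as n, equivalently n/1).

10637/8192

Build v(s[:k]) for k = 1..15, string s = Blue Blue Red Red Blue Red Red Blue Blue Red Red Red Blue Blue Red.
step 1: add Blue to get B; options L={ 0 } R={ none } ⇒ 1
step 2: add Blue to get BB; options L={ 0, 1 } R={ none } ⇒ 2
step 3: add Red to get BBR; options L={ 0, 1 } R={ 2 } ⇒ 3/2
step 4: add Red to get BBRR; options L={ 0, 1 } R={ 3/2, 2 } ⇒ 5/4
step 5: add Blue to get BBRRB; options L={ 0, 1, 5/4 } R={ 3/2, 2 } ⇒ 11/8
step 6: add Red to get BBRRBR; options L={ 0, 1, 5/4 } R={ 11/8, 3/2, 2 } ⇒ 21/16
step 7: add Red to get BBRRBRR; options L={ 0, 1, 5/4 } R={ 21/16, 11/8, 3/2, 2 } ⇒ 41/32
step 8: add Blue to get BBRRBRRB; options L={ 0, 1, 5/4, 41/32 } R={ 21/16, 11/8, 3/2, 2 } ⇒ 83/64
step 9: add Blue to get BBRRBRRBB; options L={ 0, 1, 5/4, 41/32, 83/64 } R={ 21/16, 11/8, 3/2, 2 } ⇒ 167/128
step 10: add Red to get BBRRBRRBBR; options L={ 0, 1, 5/4, 41/32, 83/64 } R={ 167/128, 21/16, 11/8, 3/2, 2 } ⇒ 333/256
step 11: add Red to get BBRRBRRBBRR; options L={ 0, 1, 5/4, 41/32, 83/64 } R={ 333/256, 167/128, 21/16, 11/8, 3/2, 2 } ⇒ 665/512
step 12: add Red to get BBRRBRRBBRRR; options L={ 0, 1, 5/4, 41/32, 83/64 } R={ 665/512, 333/256, 167/128, 21/16, 11/8, 3/2, 2 } ⇒ 1329/1024
step 13: add Blue to get BBRRBRRBBRRRB; options L={ 0, 1, 5/4, 41/32, 83/64, 1329/1024 } R={ 665/512, 333/256, 167/128, 21/16, 11/8, 3/2, 2 } ⇒ 2659/2048
step 14: add Blue to get BBRRBRRBBRRRBB; options L={ 0, 1, 5/4, 41/32, 83/64, 1329/1024, 2659/2048 } R={ 665/512, 333/256, 167/128, 21/16, 11/8, 3/2, 2 } ⇒ 5319/4096
step 15: add Red to get BBRRBRRBBRRRBBR; options L={ 0, 1, 5/4, 41/32, 83/64, 1329/1024, 2659/2048 } R={ 5319/4096, 665/512, 333/256, 167/128, 21/16, 11/8, 3/2, 2 } ⇒ 10637/8192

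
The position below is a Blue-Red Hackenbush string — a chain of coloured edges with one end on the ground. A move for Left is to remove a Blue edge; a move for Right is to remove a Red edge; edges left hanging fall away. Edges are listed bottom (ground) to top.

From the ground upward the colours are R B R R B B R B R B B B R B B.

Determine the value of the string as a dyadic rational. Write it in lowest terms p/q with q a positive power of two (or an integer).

-12937/16384

R: Left { · }, Right { 0 } = simplest -1
RB: Left { -1 }, Right { 0 } = simplest -1/2
RBR: Left { -1 }, Right { -1/2 0 } = simplest -3/4
RBRR: Left { -1 }, Right { -3/4 -1/2 0 } = simplest -7/8
RBRRB: Left { -1 -7/8 }, Right { -3/4 -1/2 0 } = simplest -13/16
RBRRBB: Left { -1 -7/8 -13/16 }, Right { -3/4 -1/2 0 } = simplest -25/32
RBRRBBR: Left { -1 -7/8 -13/16 }, Right { -25/32 -3/4 -1/2 0 } = simplest -51/64
RBRRBBRB: Left { -1 -7/8 -13/16 -51/64 }, Right { -25/32 -3/4 -1/2 0 } = simplest -101/128
RBRRBBRBR: Left { -1 -7/8 -13/16 -51/64 }, Right { -101/128 -25/32 -3/4 -1/2 0 } = simplest -203/256
RBRRBBRBRB: Left { -1 -7/8 -13/16 -51/64 -203/256 }, Right { -101/128 -25/32 -3/4 -1/2 0 } = simplest -405/512
RBRRBBRBRBB: Left { -1 -7/8 -13/16 -51/64 -203/256 -405/512 }, Right { -101/128 -25/32 -3/4 -1/2 0 } = simplest -809/1024
RBRRBBRBRBBB: Left { -1 -7/8 -13/16 -51/64 -203/256 -405/512 -809/1024 }, Right { -101/128 -25/32 -3/4 -1/2 0 } = simplest -1617/2048
RBRRBBRBRBBBR: Left { -1 -7/8 -13/16 -51/64 -203/256 -405/512 -809/1024 }, Right { -1617/2048 -101/128 -25/32 -3/4 -1/2 0 } = simplest -3235/4096
RBRRBBRBRBBBRB: Left { -1 -7/8 -13/16 -51/64 -203/256 -405/512 -809/1024 -3235/4096 }, Right { -1617/2048 -101/128 -25/32 -3/4 -1/2 0 } = simplest -6469/8192
RBRRBBRBRBBBRBB: Left { -1 -7/8 -13/16 -51/64 -203/256 -405/512 -809/1024 -3235/4096 -6469/8192 }, Right { -1617/2048 -101/128 -25/32 -3/4 -1/2 0 } = simplest -12937/16384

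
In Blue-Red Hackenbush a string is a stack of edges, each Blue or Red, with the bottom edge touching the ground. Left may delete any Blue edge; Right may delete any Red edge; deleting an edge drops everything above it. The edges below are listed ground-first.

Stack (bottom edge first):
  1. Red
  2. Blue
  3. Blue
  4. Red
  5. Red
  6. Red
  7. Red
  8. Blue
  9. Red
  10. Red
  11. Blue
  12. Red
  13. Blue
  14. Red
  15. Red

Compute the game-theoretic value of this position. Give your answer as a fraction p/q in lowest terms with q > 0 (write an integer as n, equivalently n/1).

Recurse on prefixes of the 15-edge string Red Blue Blue Red Red Red Red Blue Red Red Blue Red Blue Red Red:
R: Left {  }, Right { 0 } → simplest -1
RB: Left { -1 }, Right { 0 } → simplest -1/2
RBB: Left { -1,-1/2 }, Right { 0 } → simplest -1/4
RBBR: Left { -1,-1/2 }, Right { -1/4,0 } → simplest -3/8
RBBRR: Left { -1,-1/2 }, Right { -3/8,-1/4,0 } → simplest -7/16
RBBRRR: Left { -1,-1/2 }, Right { -7/16,-3/8,-1/4,0 } → simplest -15/32
RBBRRRR: Left { -1,-1/2 }, Right { -15/32,-7/16,-3/8,-1/4,0 } → simplest -31/64
RBBRRRRB: Left { -1,-1/2,-31/64 }, Right { -15/32,-7/16,-3/8,-1/4,0 } → simplest -61/128
RBBRRRRBR: Left { -1,-1/2,-31/64 }, Right { -61/128,-15/32,-7/16,-3/8,-1/4,0 } → simplest -123/256
RBBRRRRBRR: Left { -1,-1/2,-31/64 }, Right { -123/256,-61/128,-15/32,-7/16,-3/8,-1/4,0 } → simplest -247/512
RBBRRRRBRRB: Left { -1,-1/2,-31/64,-247/512 }, Right { -123/256,-61/128,-15/32,-7/16,-3/8,-1/4,0 } → simplest -493/1024
RBBRRRRBRRBR: Left { -1,-1/2,-31/64,-247/512 }, Right { -493/1024,-123/256,-61/128,-15/32,-7/16,-3/8,-1/4,0 } → simplest -987/2048
RBBRRRRBRRBRB: Left { -1,-1/2,-31/64,-247/512,-987/2048 }, Right { -493/1024,-123/256,-61/128,-15/32,-7/16,-3/8,-1/4,0 } → simplest -1973/4096
RBBRRRRBRRBRBR: Left { -1,-1/2,-31/64,-247/512,-987/2048 }, Right { -1973/4096,-493/1024,-123/256,-61/128,-15/32,-7/16,-3/8,-1/4,0 } → simplest -3947/8192
RBBRRRRBRRBRBRR: Left { -1,-1/2,-31/64,-247/512,-987/2048 }, Right { -3947/8192,-1973/4096,-493/1024,-123/256,-61/128,-15/32,-7/16,-3/8,-1/4,0 } → simplest -7895/16384

-7895/16384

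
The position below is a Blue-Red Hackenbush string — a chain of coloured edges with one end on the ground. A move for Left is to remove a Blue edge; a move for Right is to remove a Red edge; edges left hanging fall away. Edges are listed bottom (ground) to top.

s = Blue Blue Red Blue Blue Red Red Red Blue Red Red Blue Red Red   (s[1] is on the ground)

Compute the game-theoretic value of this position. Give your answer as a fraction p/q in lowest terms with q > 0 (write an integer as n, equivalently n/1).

Prefix values for Blue Blue Red Blue Blue Red Red Red Blue Red Red Blue Red Red via {L|R} + simplicity:
v(B) = { 0 | none } -> 1
v(BB) = { 0, 1 | none } -> 2
v(BBR) = { 0, 1 | 2 } -> 3/2
v(BBRB) = { 0, 1, 3/2 | 2 } -> 7/4
v(BBRBB) = { 0, 1, 3/2, 7/4 | 2 } -> 15/8
v(BBRBBR) = { 0, 1, 3/2, 7/4 | 15/8, 2 } -> 29/16
v(BBRBBRR) = { 0, 1, 3/2, 7/4 | 29/16, 15/8, 2 } -> 57/32
v(BBRBBRRR) = { 0, 1, 3/2, 7/4 | 57/32, 29/16, 15/8, 2 } -> 113/64
v(BBRBBRRRB) = { 0, 1, 3/2, 7/4, 113/64 | 57/32, 29/16, 15/8, 2 } -> 227/128
v(BBRBBRRRBR) = { 0, 1, 3/2, 7/4, 113/64 | 227/128, 57/32, 29/16, 15/8, 2 } -> 453/256
v(BBRBBRRRBRR) = { 0, 1, 3/2, 7/4, 113/64 | 453/256, 227/128, 57/32, 29/16, 15/8, 2 } -> 905/512
v(BBRBBRRRBRRB) = { 0, 1, 3/2, 7/4, 113/64, 905/512 | 453/256, 227/128, 57/32, 29/16, 15/8, 2 } -> 1811/1024
v(BBRBBRRRBRRBR) = { 0, 1, 3/2, 7/4, 113/64, 905/512 | 1811/1024, 453/256, 227/128, 57/32, 29/16, 15/8, 2 } -> 3621/2048
v(BBRBBRRRBRRBRR) = { 0, 1, 3/2, 7/4, 113/64, 905/512 | 3621/2048, 1811/1024, 453/256, 227/128, 57/32, 29/16, 15/8, 2 } -> 7241/4096

7241/4096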